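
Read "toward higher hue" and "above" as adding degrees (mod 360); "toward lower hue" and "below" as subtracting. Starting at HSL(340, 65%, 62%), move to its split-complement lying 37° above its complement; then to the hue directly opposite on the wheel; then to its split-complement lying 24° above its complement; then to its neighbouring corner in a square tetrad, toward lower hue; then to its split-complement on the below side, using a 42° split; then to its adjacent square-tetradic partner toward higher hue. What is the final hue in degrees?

359°

340 + 217 = 557 → 557 − 360 = 197°   (split-comp 37° ↑)
197 + 180 = 377 → 377 − 360 = 17°   (complement)
17 + 204 = 221°   (split-comp 24° ↑)
221 − 90 = 131°   (square ↓)
131 + 138 = 269°   (split-comp 42° ↓)
269 + 90 = 359°   (square ↑)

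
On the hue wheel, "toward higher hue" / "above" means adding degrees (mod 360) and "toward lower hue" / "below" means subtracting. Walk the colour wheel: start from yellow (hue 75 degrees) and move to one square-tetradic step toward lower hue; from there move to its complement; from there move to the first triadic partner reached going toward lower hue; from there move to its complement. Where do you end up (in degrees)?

75 − 90 = -15 → -15 + 360 = 345°   (square ↓)
345 + 180 = 525 → 525 − 360 = 165°   (complement)
165 − 120 = 45°   (triadic ↓)
45 + 180 = 225°   (complement)

225°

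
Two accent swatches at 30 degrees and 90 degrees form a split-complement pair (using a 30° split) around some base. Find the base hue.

240°

The accents sit 30° either side of the complement, so the complement is their short-arc midpoint on the wheel.
Short-arc midpoint of 30° and 90°: 60°.
Base is 180° from the complement: 60 − 180 = -120 → -120 + 360 = 240°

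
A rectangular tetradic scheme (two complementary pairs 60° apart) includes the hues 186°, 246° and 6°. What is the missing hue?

A rectangular tetradic uses two complementary pairs 60° apart: offsets 0°, 60°, 180°, 240°.
Among {6°, 186°, 246°}, 6° and 186° are a 180° pair.
The remaining hue 246° needs its own complement: 246 + 180 = 426 → 426 − 360 = 66°

66°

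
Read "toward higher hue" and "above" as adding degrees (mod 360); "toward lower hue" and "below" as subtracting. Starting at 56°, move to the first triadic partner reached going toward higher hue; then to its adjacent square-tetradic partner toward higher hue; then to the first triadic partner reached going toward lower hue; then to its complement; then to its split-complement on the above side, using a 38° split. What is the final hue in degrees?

+120° (triadic ↑): 56 + 120 = 176°
+90° (square ↑): 176 + 90 = 266°
−120° (triadic ↓): 266 − 120 = 146°
+180° (complement): 146 + 180 = 326°
+218° (split-comp 38° ↑): 326 + 218 = 544 → 544 − 360 = 184°

184°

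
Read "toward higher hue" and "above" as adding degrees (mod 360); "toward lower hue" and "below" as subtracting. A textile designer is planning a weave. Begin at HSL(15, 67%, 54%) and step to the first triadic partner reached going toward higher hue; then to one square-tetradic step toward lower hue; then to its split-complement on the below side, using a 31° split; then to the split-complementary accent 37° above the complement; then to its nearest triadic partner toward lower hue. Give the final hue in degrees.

+120° (triadic ↑): 15 + 120 = 135°
−90° (square ↓): 135 − 90 = 45°
+149° (split-comp 31° ↓): 45 + 149 = 194°
+217° (split-comp 37° ↑): 194 + 217 = 411 → 411 − 360 = 51°
−120° (triadic ↓): 51 − 120 = -69 → -69 + 360 = 291°

291°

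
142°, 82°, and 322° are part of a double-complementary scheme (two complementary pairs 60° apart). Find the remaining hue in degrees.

262°

A rectangular tetradic uses two complementary pairs 60° apart: offsets 0°, 60°, 180°, 240°.
Among {82°, 142°, 322°}, 142° and 322° are a 180° pair.
The remaining hue 82° needs its own complement: 82 + 180 = 262°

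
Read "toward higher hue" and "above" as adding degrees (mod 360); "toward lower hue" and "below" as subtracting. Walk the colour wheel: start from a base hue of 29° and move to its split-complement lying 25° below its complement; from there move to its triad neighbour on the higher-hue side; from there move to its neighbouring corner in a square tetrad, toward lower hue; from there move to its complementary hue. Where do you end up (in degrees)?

+155° (split-comp 25° ↓): 29 + 155 = 184°
+120° (triadic ↑): 184 + 120 = 304°
−90° (square ↓): 304 − 90 = 214°
+180° (complement): 214 + 180 = 394 → 394 − 360 = 34°

34°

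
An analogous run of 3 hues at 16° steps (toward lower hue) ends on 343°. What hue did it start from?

2 steps of 16° (toward lower hue) give a net shift of −32°.
Start = end − shift: 343 + 32 = 375 → 375 − 360 = 15°

15°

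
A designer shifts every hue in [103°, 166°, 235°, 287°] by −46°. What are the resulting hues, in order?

103 − 46 = 57°
166 − 46 = 120°
235 − 46 = 189°
287 − 46 = 241°

57°, 120°, 189°, 241°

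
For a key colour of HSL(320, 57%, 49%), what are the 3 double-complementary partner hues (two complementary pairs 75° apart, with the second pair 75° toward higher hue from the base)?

320 + 75 = 395 → 395 − 360 = 35°
320 + 180 = 500 → 500 − 360 = 140°
320 + 255 = 575 → 575 − 360 = 215°

35°, 140°, 215°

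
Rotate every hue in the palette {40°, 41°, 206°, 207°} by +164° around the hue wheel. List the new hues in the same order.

204°, 205°, 10°, 11°

40 + 164 = 204°
41 + 164 = 205°
206 + 164 = 370 → 370 − 360 = 10°
207 + 164 = 371 → 371 − 360 = 11°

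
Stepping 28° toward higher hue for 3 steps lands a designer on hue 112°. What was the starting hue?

3 steps of 28° (toward higher hue) give a net shift of +84°.
Start = end − shift: 112 − 84 = 28°

28°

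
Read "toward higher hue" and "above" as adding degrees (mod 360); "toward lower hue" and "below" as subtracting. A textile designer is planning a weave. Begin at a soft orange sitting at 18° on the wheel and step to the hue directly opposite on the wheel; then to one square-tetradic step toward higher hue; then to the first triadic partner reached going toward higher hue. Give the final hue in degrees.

complement +180°: 18 + 180 = 198°
square ↑ +90°: 198 + 90 = 288°
triadic ↑ +120°: 288 + 120 = 408 → 408 − 360 = 48°

48°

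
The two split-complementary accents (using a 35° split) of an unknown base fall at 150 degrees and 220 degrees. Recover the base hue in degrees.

5°

The accents sit 35° either side of the complement, so the complement is their short-arc midpoint on the wheel.
Short-arc midpoint of 150° and 220°: 185°.
Base is 180° from the complement: 185 − 180 = 5°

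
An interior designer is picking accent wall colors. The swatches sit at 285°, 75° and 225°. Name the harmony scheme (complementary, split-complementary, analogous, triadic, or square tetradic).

split-complementary

Sort the hues: 75°, 225°, 285°.
Successive gaps around the wheel: 150°, 60°, 150°.
Two 150° gaps and one 60° gap — a base hue opposite a pair of accents 30° either side of its complement — is the split-complementary pattern.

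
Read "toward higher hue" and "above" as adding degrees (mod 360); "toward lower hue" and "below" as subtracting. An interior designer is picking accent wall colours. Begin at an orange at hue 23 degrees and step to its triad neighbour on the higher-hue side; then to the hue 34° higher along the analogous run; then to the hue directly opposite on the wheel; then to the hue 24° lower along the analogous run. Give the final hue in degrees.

23 + 120 = 143°   (triadic ↑)
143 + 34 = 177°   (analog 34° ↑)
177 + 180 = 357°   (complement)
357 − 24 = 333°   (analog 24° ↓)

333°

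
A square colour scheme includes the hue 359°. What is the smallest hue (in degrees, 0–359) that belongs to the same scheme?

89°

A square tetradic scheme places four hues every 90°.
The full set through 359° is {89°, 179°, 269°, 359°}.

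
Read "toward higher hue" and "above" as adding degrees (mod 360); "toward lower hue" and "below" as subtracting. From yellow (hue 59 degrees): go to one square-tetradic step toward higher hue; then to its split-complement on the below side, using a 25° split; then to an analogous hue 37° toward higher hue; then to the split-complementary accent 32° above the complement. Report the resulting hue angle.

+90° (square ↑): 59 + 90 = 149°
+155° (split-comp 25° ↓): 149 + 155 = 304°
+37° (analog 37° ↑): 304 + 37 = 341°
+212° (split-comp 32° ↑): 341 + 212 = 553 → 553 − 360 = 193°

193°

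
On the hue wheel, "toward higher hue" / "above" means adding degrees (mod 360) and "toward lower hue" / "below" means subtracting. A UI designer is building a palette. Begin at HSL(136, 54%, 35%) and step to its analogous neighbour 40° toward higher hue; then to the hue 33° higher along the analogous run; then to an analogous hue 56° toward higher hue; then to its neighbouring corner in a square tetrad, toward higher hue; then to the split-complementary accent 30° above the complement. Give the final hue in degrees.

205°

analog 40° ↑ +40°: 136 + 40 = 176°
analog 33° ↑ +33°: 176 + 33 = 209°
analog 56° ↑ +56°: 209 + 56 = 265°
square ↑ +90°: 265 + 90 = 355°
split-comp 30° ↑ +210°: 355 + 210 = 565 → 565 − 360 = 205°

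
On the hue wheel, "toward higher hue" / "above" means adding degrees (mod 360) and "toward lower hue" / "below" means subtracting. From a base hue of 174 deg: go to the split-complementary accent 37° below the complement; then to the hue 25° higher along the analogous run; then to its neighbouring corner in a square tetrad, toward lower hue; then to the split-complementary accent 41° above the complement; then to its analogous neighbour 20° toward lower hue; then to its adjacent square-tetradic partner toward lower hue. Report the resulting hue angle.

3°

+143° (split-comp 37° ↓): 174 + 143 = 317°
+25° (analog 25° ↑): 317 + 25 = 342°
−90° (square ↓): 342 − 90 = 252°
+221° (split-comp 41° ↑): 252 + 221 = 473 → 473 − 360 = 113°
−20° (analog 20° ↓): 113 − 20 = 93°
−90° (square ↓): 93 − 90 = 3°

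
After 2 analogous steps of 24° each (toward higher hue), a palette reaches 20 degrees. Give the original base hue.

332°

2 steps of 24° (toward higher hue) give a net shift of +48°.
Start = end − shift: 20 − 48 = -28 → -28 + 360 = 332°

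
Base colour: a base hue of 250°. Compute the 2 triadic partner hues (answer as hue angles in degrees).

10° and 130°

A triad places three hues 120° apart.
250 + 120 = 370 → 370 − 360 = 10°
250 + 240 = 490 → 490 − 360 = 130°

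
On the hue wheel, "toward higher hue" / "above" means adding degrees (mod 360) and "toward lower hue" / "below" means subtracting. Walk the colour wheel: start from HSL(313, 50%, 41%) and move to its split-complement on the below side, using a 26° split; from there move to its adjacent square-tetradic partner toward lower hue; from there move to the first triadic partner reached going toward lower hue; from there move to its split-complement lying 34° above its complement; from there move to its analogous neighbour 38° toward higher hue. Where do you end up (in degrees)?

313 + 154 = 467 → 467 − 360 = 107°   (split-comp 26° ↓)
107 − 90 = 17°   (square ↓)
17 − 120 = -103 → -103 + 360 = 257°   (triadic ↓)
257 + 214 = 471 → 471 − 360 = 111°   (split-comp 34° ↑)
111 + 38 = 149°   (analog 38° ↑)

149°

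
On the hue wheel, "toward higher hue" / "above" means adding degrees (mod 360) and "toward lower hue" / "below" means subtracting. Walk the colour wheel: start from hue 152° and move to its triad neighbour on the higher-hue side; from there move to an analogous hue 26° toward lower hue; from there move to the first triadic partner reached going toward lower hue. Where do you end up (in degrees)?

126°

+120° (triadic ↑): 152 + 120 = 272°
−26° (analog 26° ↓): 272 − 26 = 246°
−120° (triadic ↓): 246 − 120 = 126°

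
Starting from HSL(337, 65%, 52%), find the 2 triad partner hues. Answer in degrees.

97° and 217°

A triad places three hues 120° apart.
337 + 120 = 457 → 457 − 360 = 97°
337 + 240 = 577 → 577 − 360 = 217°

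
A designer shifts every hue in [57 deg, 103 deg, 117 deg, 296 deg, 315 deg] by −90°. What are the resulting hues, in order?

327°, 13°, 27°, 206°, 225°

57 − 90 = -33 → -33 + 360 = 327°
103 − 90 = 13°
117 − 90 = 27°
296 − 90 = 206°
315 − 90 = 225°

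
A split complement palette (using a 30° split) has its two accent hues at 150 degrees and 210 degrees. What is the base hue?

The accents sit 30° either side of the complement, so the complement is their short-arc midpoint on the wheel.
Short-arc midpoint of 150° and 210°: 180°.
Base is 180° from the complement: 180 − 180 = 0°

0°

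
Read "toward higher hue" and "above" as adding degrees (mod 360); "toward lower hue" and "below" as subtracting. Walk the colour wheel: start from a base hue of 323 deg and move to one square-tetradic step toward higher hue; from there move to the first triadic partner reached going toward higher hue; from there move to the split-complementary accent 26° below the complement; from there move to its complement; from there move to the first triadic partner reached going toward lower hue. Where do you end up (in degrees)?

27°

+90° (square ↑): 323 + 90 = 413 → 413 − 360 = 53°
+120° (triadic ↑): 53 + 120 = 173°
+154° (split-comp 26° ↓): 173 + 154 = 327°
+180° (complement): 327 + 180 = 507 → 507 − 360 = 147°
−120° (triadic ↓): 147 − 120 = 27°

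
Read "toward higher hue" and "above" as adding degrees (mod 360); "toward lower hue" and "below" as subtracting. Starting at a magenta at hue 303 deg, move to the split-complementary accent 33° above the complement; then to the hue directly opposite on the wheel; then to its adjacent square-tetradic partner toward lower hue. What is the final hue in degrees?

246°

+213° (split-comp 33° ↑): 303 + 213 = 516 → 516 − 360 = 156°
+180° (complement): 156 + 180 = 336°
−90° (square ↓): 336 − 90 = 246°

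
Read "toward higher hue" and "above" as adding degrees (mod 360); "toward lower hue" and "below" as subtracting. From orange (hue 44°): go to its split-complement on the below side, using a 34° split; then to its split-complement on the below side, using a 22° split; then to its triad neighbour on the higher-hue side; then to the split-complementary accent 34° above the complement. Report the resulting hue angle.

322°

+146° (split-comp 34° ↓): 44 + 146 = 190°
+158° (split-comp 22° ↓): 190 + 158 = 348°
+120° (triadic ↑): 348 + 120 = 468 → 468 − 360 = 108°
+214° (split-comp 34° ↑): 108 + 214 = 322°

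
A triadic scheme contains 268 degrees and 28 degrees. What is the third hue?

148°

A triad spaces three hues 120° apart.
The full set is {28°, 148°, 268°}.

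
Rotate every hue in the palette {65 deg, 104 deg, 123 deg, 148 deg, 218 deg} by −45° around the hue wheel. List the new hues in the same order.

20°, 59°, 78°, 103°, 173°

65 − 45 = 20°
104 − 45 = 59°
123 − 45 = 78°
148 − 45 = 103°
218 − 45 = 173°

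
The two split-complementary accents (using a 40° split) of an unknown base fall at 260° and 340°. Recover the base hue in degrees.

The accents sit 40° either side of the complement, so the complement is their short-arc midpoint on the wheel.
Short-arc midpoint of 260° and 340°: 300°.
Base is 180° from the complement: 300 − 180 = 120°

120°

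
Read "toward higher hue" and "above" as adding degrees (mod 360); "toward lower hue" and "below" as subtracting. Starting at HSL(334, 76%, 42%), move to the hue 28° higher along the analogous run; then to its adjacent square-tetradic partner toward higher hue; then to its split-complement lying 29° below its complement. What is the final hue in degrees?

analog 28° ↑ +28°: 334 + 28 = 362 → 362 − 360 = 2°
square ↑ +90°: 2 + 90 = 92°
split-comp 29° ↓ +151°: 92 + 151 = 243°

243°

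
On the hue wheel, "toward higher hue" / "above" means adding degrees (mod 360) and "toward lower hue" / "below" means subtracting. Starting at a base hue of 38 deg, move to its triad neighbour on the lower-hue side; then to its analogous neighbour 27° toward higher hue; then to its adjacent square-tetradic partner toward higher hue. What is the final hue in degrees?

38 − 120 = -82 → -82 + 360 = 278°   (triadic ↓)
278 + 27 = 305°   (analog 27° ↑)
305 + 90 = 395 → 395 − 360 = 35°   (square ↑)

35°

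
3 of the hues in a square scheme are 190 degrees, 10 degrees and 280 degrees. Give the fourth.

A square tetradic scheme places four hues every 90°.
The full set through 10° is {10°, 100°, 190°, 280°}.
Given {10°, 190°, 280°}, the missing hue is 100°.

100°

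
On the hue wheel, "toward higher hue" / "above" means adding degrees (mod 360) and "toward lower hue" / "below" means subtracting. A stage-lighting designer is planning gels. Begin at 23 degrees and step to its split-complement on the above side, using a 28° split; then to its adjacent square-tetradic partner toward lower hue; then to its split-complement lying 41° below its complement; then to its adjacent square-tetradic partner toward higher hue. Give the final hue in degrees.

10°

+208° (split-comp 28° ↑): 23 + 208 = 231°
−90° (square ↓): 231 − 90 = 141°
+139° (split-comp 41° ↓): 141 + 139 = 280°
+90° (square ↑): 280 + 90 = 370 → 370 − 360 = 10°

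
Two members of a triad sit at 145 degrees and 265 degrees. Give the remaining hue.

A triad spaces three hues 120° apart.
The full set is {25°, 145°, 265°}.

25°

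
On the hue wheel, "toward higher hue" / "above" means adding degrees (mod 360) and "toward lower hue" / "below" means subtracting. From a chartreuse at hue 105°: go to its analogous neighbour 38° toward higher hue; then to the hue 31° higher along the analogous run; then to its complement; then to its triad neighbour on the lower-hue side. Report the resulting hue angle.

234°

105 + 38 = 143°   (analog 38° ↑)
143 + 31 = 174°   (analog 31° ↑)
174 + 180 = 354°   (complement)
354 − 120 = 234°   (triadic ↓)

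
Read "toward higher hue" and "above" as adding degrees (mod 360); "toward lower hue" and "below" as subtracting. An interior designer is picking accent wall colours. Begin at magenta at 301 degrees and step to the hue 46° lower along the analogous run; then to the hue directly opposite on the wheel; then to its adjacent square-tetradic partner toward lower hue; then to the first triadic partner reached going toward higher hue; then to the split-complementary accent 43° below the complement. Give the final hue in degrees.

301 − 46 = 255°   (analog 46° ↓)
255 + 180 = 435 → 435 − 360 = 75°   (complement)
75 − 90 = -15 → -15 + 360 = 345°   (square ↓)
345 + 120 = 465 → 465 − 360 = 105°   (triadic ↑)
105 + 137 = 242°   (split-comp 43° ↓)

242°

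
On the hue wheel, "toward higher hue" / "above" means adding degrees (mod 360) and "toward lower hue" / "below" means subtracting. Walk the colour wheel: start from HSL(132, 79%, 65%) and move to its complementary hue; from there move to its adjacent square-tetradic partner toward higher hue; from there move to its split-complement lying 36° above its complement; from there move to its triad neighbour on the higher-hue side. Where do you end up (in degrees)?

complement +180°: 132 + 180 = 312°
square ↑ +90°: 312 + 90 = 402 → 402 − 360 = 42°
split-comp 36° ↑ +216°: 42 + 216 = 258°
triadic ↑ +120°: 258 + 120 = 378 → 378 − 360 = 18°

18°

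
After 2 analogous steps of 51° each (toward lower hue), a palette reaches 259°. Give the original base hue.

1°

2 steps of 51° (toward lower hue) give a net shift of −102°.
Start = end − shift: 259 + 102 = 361 → 361 − 360 = 1°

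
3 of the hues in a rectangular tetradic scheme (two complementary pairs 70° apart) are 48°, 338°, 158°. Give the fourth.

228°

A rectangular tetradic uses two complementary pairs 70° apart: offsets 0°, 70°, 180°, 250°.
Among {48°, 158°, 338°}, 158° and 338° are a 180° pair.
The remaining hue 48° needs its own complement: 48 + 180 = 228°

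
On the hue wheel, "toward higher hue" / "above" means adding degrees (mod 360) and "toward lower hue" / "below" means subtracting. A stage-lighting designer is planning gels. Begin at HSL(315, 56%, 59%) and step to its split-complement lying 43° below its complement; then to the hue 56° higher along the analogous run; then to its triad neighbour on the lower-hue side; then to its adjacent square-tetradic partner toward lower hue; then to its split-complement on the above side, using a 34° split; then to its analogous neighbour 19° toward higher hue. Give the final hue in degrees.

171°

+137° (split-comp 43° ↓): 315 + 137 = 452 → 452 − 360 = 92°
+56° (analog 56° ↑): 92 + 56 = 148°
−120° (triadic ↓): 148 − 120 = 28°
−90° (square ↓): 28 − 90 = -62 → -62 + 360 = 298°
+214° (split-comp 34° ↑): 298 + 214 = 512 → 512 − 360 = 152°
+19° (analog 19° ↑): 152 + 19 = 171°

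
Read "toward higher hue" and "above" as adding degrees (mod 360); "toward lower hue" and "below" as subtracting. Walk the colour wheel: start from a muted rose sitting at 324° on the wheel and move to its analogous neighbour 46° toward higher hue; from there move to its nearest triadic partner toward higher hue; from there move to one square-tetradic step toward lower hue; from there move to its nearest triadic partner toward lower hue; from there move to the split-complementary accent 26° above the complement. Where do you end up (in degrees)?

+46° (analog 46° ↑): 324 + 46 = 370 → 370 − 360 = 10°
+120° (triadic ↑): 10 + 120 = 130°
−90° (square ↓): 130 − 90 = 40°
−120° (triadic ↓): 40 − 120 = -80 → -80 + 360 = 280°
+206° (split-comp 26° ↑): 280 + 206 = 486 → 486 − 360 = 126°

126°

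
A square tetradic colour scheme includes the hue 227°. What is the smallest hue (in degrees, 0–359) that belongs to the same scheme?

47°

A square tetradic scheme places four hues every 90°.
The full set through 227° is {47°, 137°, 227°, 317°}.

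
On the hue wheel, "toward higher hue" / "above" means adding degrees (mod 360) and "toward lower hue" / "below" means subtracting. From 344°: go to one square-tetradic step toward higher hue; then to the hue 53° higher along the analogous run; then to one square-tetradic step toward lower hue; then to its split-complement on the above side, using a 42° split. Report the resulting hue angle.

+90° (square ↑): 344 + 90 = 434 → 434 − 360 = 74°
+53° (analog 53° ↑): 74 + 53 = 127°
−90° (square ↓): 127 − 90 = 37°
+222° (split-comp 42° ↑): 37 + 222 = 259°

259°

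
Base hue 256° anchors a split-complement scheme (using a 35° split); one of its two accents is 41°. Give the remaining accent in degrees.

111°

Split-complementary hues sit 35° either side of the complement.
Complement of the base 256°: 256 + 180 = 436 → 436 − 360 = 76°
The given accent 41° is 35° one side of 76°; the other accent sits 35° the other side: 76 + 35 = 111°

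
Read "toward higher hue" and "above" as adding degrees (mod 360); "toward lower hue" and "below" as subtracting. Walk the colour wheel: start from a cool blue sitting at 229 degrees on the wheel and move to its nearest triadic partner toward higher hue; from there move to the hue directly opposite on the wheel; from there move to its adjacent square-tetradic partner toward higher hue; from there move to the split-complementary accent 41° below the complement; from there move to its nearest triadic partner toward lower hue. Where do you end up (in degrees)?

+120° (triadic ↑): 229 + 120 = 349°
+180° (complement): 349 + 180 = 529 → 529 − 360 = 169°
+90° (square ↑): 169 + 90 = 259°
+139° (split-comp 41° ↓): 259 + 139 = 398 → 398 − 360 = 38°
−120° (triadic ↓): 38 − 120 = -82 → -82 + 360 = 278°

278°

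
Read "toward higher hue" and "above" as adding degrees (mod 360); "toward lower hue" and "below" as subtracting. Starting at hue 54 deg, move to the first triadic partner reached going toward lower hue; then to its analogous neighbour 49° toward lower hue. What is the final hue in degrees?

−120° (triadic ↓): 54 − 120 = -66 → -66 + 360 = 294°
−49° (analog 49° ↓): 294 − 49 = 245°

245°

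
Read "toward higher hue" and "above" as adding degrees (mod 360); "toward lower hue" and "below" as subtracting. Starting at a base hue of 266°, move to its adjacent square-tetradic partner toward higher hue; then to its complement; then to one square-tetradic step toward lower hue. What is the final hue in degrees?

+90° (square ↑): 266 + 90 = 356°
+180° (complement): 356 + 180 = 536 → 536 − 360 = 176°
−90° (square ↓): 176 − 90 = 86°

86°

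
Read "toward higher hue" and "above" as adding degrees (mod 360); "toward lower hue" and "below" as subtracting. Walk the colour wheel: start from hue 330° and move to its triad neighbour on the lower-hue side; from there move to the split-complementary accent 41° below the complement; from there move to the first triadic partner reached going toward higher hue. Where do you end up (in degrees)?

109°

−120° (triadic ↓): 330 − 120 = 210°
+139° (split-comp 41° ↓): 210 + 139 = 349°
+120° (triadic ↑): 349 + 120 = 469 → 469 − 360 = 109°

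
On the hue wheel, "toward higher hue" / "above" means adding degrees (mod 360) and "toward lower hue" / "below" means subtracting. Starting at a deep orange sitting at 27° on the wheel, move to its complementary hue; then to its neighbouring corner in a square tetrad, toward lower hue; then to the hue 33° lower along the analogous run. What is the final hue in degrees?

84°

27 + 180 = 207°   (complement)
207 − 90 = 117°   (square ↓)
117 − 33 = 84°   (analog 33° ↓)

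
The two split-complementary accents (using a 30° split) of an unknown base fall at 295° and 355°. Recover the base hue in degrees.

The accents sit 30° either side of the complement, so the complement is their short-arc midpoint on the wheel.
Short-arc midpoint of 295° and 355°: 325°.
Base is 180° from the complement: 325 − 180 = 145°

145°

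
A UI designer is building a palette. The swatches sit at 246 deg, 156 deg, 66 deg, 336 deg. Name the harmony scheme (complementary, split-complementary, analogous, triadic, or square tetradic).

Sort the hues: 66°, 156°, 246°, 336°.
Successive gaps around the wheel: 90°, 90°, 90°, 90°.
Four hues every 90° form a square tetradic scheme.

square tetradic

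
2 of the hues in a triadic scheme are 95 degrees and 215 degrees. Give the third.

335°

A triad places three hues 120° apart.
The full set through 95° is {95°, 215°, 335°}.
Given {95°, 215°}, the missing hue is 335°.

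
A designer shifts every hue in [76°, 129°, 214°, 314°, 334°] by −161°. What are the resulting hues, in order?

76 − 161 = -85 → -85 + 360 = 275°
129 − 161 = -32 → -32 + 360 = 328°
214 − 161 = 53°
314 − 161 = 153°
334 − 161 = 173°

275°, 328°, 53°, 153°, 173°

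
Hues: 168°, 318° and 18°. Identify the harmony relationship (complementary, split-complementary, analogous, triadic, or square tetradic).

Sort the hues: 18°, 168°, 318°.
Successive gaps around the wheel: 150°, 150°, 60°.
Two 150° gaps and one 60° gap — a base hue opposite a pair of accents 30° either side of its complement — is the split-complementary pattern.

split-complementary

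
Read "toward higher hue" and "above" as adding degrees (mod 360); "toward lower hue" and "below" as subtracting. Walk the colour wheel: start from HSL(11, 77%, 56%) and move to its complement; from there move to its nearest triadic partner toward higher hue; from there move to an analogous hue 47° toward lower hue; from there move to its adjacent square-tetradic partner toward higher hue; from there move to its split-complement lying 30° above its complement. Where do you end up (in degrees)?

204°

+180° (complement): 11 + 180 = 191°
+120° (triadic ↑): 191 + 120 = 311°
−47° (analog 47° ↓): 311 − 47 = 264°
+90° (square ↑): 264 + 90 = 354°
+210° (split-comp 30° ↑): 354 + 210 = 564 → 564 − 360 = 204°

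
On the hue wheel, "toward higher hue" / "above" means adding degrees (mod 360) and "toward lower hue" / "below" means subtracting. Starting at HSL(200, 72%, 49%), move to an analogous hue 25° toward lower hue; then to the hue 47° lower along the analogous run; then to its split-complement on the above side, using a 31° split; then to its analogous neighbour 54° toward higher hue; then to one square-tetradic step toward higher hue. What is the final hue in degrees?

123°

−25° (analog 25° ↓): 200 − 25 = 175°
−47° (analog 47° ↓): 175 − 47 = 128°
+211° (split-comp 31° ↑): 128 + 211 = 339°
+54° (analog 54° ↑): 339 + 54 = 393 → 393 − 360 = 33°
+90° (square ↑): 33 + 90 = 123°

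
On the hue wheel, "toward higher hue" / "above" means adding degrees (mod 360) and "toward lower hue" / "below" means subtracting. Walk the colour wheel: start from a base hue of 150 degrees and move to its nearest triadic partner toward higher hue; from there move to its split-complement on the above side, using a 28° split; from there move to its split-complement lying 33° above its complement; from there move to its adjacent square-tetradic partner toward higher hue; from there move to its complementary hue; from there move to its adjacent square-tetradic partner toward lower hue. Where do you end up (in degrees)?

151°

150 + 120 = 270°   (triadic ↑)
270 + 208 = 478 → 478 − 360 = 118°   (split-comp 28° ↑)
118 + 213 = 331°   (split-comp 33° ↑)
331 + 90 = 421 → 421 − 360 = 61°   (square ↑)
61 + 180 = 241°   (complement)
241 − 90 = 151°   (square ↓)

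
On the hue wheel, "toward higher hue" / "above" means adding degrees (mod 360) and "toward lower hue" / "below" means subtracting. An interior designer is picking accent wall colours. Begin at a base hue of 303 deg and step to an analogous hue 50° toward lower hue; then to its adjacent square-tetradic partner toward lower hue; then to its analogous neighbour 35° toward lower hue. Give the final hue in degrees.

128°

−50° (analog 50° ↓): 303 − 50 = 253°
−90° (square ↓): 253 − 90 = 163°
−35° (analog 35° ↓): 163 − 35 = 128°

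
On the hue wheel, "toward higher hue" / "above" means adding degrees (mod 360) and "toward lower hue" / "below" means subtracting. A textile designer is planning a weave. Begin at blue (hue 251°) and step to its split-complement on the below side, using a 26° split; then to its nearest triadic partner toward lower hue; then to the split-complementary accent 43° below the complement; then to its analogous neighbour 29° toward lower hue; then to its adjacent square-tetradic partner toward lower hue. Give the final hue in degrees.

303°

+154° (split-comp 26° ↓): 251 + 154 = 405 → 405 − 360 = 45°
−120° (triadic ↓): 45 − 120 = -75 → -75 + 360 = 285°
+137° (split-comp 43° ↓): 285 + 137 = 422 → 422 − 360 = 62°
−29° (analog 29° ↓): 62 − 29 = 33°
−90° (square ↓): 33 − 90 = -57 → -57 + 360 = 303°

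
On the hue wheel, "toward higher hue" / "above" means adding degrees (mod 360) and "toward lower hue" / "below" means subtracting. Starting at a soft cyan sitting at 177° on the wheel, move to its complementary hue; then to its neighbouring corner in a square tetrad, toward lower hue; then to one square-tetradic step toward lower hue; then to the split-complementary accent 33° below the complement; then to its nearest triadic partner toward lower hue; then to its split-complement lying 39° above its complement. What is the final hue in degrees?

177 + 180 = 357°   (complement)
357 − 90 = 267°   (square ↓)
267 − 90 = 177°   (square ↓)
177 + 147 = 324°   (split-comp 33° ↓)
324 − 120 = 204°   (triadic ↓)
204 + 219 = 423 → 423 − 360 = 63°   (split-comp 39° ↑)

63°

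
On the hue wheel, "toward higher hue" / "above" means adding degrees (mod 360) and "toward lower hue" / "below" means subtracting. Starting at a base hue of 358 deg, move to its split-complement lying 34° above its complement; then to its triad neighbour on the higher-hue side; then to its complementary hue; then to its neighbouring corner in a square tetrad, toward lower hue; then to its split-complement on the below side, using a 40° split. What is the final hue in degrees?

+214° (split-comp 34° ↑): 358 + 214 = 572 → 572 − 360 = 212°
+120° (triadic ↑): 212 + 120 = 332°
+180° (complement): 332 + 180 = 512 → 512 − 360 = 152°
−90° (square ↓): 152 − 90 = 62°
+140° (split-comp 40° ↓): 62 + 140 = 202°

202°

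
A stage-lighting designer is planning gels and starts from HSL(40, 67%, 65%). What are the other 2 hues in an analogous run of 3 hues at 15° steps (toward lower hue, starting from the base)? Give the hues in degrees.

25° and 10°

Analogous hues sit every 15° along the wheel.
40 − 15 = 25°
40 − 30 = 10°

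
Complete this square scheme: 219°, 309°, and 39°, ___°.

A square tetradic scheme places four hues every 90°.
The full set through 39° is {39°, 129°, 219°, 309°}.
Given {39°, 219°, 309°}, the missing hue is 129°.

129°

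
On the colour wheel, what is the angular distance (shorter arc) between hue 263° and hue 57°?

154°

|263 − 57| = 206.
The shorter arc is 360 − 206 = 154°.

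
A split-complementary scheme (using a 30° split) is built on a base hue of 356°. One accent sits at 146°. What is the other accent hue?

206°

Split-complementary hues sit 30° either side of the complement.
Complement of the base 356°: 356 + 180 = 536 → 536 − 360 = 176°
The given accent 146° is 30° one side of 176°; the other accent sits 30° the other side: 176 + 30 = 206°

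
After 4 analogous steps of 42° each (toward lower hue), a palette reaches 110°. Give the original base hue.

278°

4 steps of 42° (toward lower hue) give a net shift of −168°.
Start = end − shift: 110 + 168 = 278°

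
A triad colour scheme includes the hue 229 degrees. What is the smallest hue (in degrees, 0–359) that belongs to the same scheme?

A triad places three hues 120° apart.
The full set through 229° is {109°, 229°, 349°}.

109°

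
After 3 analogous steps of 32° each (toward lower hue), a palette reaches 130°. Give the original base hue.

226°

3 steps of 32° (toward lower hue) give a net shift of −96°.
Start = end − shift: 130 + 96 = 226°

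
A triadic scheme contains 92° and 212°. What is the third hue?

332°

A triad spaces three hues 120° apart.
The full set is {92°, 212°, 332°}.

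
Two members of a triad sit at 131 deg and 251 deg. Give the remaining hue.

A triad spaces three hues 120° apart.
The full set is {11°, 131°, 251°}.

11°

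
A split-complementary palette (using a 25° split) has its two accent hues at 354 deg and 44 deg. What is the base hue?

199°

The accents sit 25° either side of the complement, so the complement is their short-arc midpoint on the wheel.
Short-arc midpoint of 354° and 44°: 19°.
Base is 180° from the complement: 19 − 180 = -161 → -161 + 360 = 199°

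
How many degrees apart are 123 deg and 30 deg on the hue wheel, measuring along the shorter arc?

|123 − 30| = 93.
93 ≤ 180, so the shorter arc is 93°.

93°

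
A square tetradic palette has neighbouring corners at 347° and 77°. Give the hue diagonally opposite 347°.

A square tetradic scheme places four hues 90° apart; opposite corners are 180° apart.
347 + 180 = 527 → 527 − 360 = 167°

167°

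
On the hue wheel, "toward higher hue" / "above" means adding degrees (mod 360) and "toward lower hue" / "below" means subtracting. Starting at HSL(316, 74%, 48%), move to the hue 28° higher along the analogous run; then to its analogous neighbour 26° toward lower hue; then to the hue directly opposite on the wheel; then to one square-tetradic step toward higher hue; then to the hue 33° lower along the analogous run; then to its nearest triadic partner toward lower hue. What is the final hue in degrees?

+28° (analog 28° ↑): 316 + 28 = 344°
−26° (analog 26° ↓): 344 − 26 = 318°
+180° (complement): 318 + 180 = 498 → 498 − 360 = 138°
+90° (square ↑): 138 + 90 = 228°
−33° (analog 33° ↓): 228 − 33 = 195°
−120° (triadic ↓): 195 − 120 = 75°

75°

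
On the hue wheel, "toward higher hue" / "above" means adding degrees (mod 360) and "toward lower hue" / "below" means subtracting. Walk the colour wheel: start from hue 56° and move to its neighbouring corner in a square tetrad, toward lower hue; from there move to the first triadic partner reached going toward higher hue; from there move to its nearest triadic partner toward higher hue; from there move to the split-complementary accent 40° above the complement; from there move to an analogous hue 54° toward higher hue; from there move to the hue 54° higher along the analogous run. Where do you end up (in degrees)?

56 − 90 = -34 → -34 + 360 = 326°   (square ↓)
326 + 120 = 446 → 446 − 360 = 86°   (triadic ↑)
86 + 120 = 206°   (triadic ↑)
206 + 220 = 426 → 426 − 360 = 66°   (split-comp 40° ↑)
66 + 54 = 120°   (analog 54° ↑)
120 + 54 = 174°   (analog 54° ↑)

174°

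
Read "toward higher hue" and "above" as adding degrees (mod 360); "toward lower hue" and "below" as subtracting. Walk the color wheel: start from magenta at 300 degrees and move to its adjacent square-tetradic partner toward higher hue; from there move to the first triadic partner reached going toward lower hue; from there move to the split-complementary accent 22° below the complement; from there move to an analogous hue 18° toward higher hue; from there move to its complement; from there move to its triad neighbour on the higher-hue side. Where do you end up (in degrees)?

square ↑ +90°: 300 + 90 = 390 → 390 − 360 = 30°
triadic ↓ −120°: 30 − 120 = -90 → -90 + 360 = 270°
split-comp 22° ↓ +158°: 270 + 158 = 428 → 428 − 360 = 68°
analog 18° ↑ +18°: 68 + 18 = 86°
complement +180°: 86 + 180 = 266°
triadic ↑ +120°: 266 + 120 = 386 → 386 − 360 = 26°

26°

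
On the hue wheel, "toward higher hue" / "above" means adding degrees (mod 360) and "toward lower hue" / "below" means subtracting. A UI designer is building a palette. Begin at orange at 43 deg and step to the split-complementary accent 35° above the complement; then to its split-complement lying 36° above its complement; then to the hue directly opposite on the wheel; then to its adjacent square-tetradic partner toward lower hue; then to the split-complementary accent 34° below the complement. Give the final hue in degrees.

+215° (split-comp 35° ↑): 43 + 215 = 258°
+216° (split-comp 36° ↑): 258 + 216 = 474 → 474 − 360 = 114°
+180° (complement): 114 + 180 = 294°
−90° (square ↓): 294 − 90 = 204°
+146° (split-comp 34° ↓): 204 + 146 = 350°

350°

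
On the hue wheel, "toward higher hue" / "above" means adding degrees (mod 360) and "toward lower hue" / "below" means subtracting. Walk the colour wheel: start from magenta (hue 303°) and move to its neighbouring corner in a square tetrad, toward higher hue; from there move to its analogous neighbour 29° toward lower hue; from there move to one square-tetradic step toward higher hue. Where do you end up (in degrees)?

+90° (square ↑): 303 + 90 = 393 → 393 − 360 = 33°
−29° (analog 29° ↓): 33 − 29 = 4°
+90° (square ↑): 4 + 90 = 94°

94°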